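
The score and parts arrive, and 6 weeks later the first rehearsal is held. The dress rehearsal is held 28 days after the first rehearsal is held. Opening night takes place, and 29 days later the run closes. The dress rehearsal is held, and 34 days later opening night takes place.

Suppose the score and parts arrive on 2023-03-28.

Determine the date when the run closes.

The score and parts arrive: Mar 28, 2023.
The first rehearsal is held: Mar 28, 2023 + 6 weeks = May 9, 2023.
The dress rehearsal is held: May 9, 2023 + 28 days = Jun 6, 2023.
Opening night takes place: Jun 6, 2023 + 34 days = Jul 10, 2023.
The run closes: Jul 10, 2023 + 29 days = Aug 8, 2023.

2023-08-08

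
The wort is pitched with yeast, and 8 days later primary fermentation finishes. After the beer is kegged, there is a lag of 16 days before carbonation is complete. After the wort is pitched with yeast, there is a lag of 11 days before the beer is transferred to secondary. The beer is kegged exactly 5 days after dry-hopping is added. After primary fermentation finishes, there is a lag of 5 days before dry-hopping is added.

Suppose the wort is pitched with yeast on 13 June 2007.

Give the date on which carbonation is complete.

17 July 2007

The wort is pitched with yeast: Jun 13, 2007.
Primary fermentation finishes: Jun 13, 2007 + 8 days = Jun 21, 2007.
Dry-hopping is added: Jun 21, 2007 + 5 days = Jun 26, 2007.
The beer is kegged: Jun 26, 2007 + 5 days = Jul 1, 2007.
Carbonation is complete: Jul 1, 2007 + 16 days = Jul 17, 2007.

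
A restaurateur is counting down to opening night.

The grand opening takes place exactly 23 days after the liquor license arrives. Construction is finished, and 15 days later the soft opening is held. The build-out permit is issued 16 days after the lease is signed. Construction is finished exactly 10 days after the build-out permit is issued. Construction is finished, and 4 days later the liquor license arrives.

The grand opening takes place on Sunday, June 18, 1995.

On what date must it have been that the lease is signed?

Wednesday, April 26, 1995

The grand opening takes place: Jun 18, 1995.
The liquor license arrives: Jun 18, 1995 − 23 days = May 26, 1995.
Construction is finished: May 26, 1995 − 4 days = May 22, 1995.
The build-out permit is issued: May 22, 1995 − 10 days = May 12, 1995.
The lease is signed: May 12, 1995 − 16 days = Apr 26, 1995.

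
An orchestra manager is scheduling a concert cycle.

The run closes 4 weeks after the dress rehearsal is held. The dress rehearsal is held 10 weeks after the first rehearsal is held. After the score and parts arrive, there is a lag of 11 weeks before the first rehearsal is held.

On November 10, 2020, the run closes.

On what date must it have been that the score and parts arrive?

May 19, 2020

The run closes: Nov 10, 2020.
The dress rehearsal is held: Nov 10, 2020 − 4 weeks = Oct 13, 2020.
The first rehearsal is held: Oct 13, 2020 − 10 weeks = Aug 4, 2020.
The score and parts arrive: Aug 4, 2020 − 11 weeks = May 19, 2020.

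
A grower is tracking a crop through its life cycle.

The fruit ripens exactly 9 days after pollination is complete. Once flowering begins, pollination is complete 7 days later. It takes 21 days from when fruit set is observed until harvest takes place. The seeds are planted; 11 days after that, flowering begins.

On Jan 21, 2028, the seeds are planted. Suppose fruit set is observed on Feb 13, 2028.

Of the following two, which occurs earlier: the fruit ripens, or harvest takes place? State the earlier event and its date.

The seeds are planted: Jan 21, 2028.
Flowering begins: Jan 21, 2028 + 11 days = Feb 1, 2028.
Pollination is complete: Feb 1, 2028 + 7 days = Feb 8, 2028.
The fruit ripens: Feb 8, 2028 + 9 days = Feb 17, 2028.
Fruit set is observed: Feb 13, 2028.
Harvest takes place: Feb 13, 2028 + 21 days = Mar 5, 2028.
Comparing: the fruit ripens on Feb 17, 2028 vs harvest takes place on Mar 5, 2028. Earlier: the fruit ripens.

The fruit ripens — Feb 17, 2028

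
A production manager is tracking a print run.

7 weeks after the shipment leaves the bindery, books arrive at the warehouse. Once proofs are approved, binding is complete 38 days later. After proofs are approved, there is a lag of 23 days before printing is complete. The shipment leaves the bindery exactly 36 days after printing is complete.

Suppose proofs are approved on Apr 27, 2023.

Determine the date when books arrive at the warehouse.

Proofs are approved: Apr 27, 2023.
Printing is complete: Apr 27, 2023 + 23 days = May 20, 2023.
The shipment leaves the bindery: May 20, 2023 + 36 days = Jun 25, 2023.
Books arrive at the warehouse: Jun 25, 2023 + 7 weeks = Aug 13, 2023.

Aug 13, 2023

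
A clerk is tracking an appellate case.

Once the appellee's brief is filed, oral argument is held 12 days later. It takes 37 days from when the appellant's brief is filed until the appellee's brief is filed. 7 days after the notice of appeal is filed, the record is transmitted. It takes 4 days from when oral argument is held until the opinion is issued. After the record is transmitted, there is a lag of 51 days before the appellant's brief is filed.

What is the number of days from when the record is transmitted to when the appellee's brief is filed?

88 days

Causal path: the record is transmitted → the appellant's brief is filed → the appellee's brief is filed.
Total delay along the path: 51 + 37 = 88 days.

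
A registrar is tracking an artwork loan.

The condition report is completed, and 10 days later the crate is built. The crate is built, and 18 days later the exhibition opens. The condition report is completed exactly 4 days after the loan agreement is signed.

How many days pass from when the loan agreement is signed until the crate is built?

Causal path: the loan agreement is signed → the condition report is completed → the crate is built.
Total delay along the path: 4 + 10 = 14 days.

14 days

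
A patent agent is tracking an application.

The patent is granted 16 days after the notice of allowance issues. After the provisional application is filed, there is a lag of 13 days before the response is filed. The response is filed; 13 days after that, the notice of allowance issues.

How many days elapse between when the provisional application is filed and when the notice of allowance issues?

26 days

Causal path: the provisional application is filed → the response is filed → the notice of allowance issues.
Total delay along the path: 13 + 13 = 26 days.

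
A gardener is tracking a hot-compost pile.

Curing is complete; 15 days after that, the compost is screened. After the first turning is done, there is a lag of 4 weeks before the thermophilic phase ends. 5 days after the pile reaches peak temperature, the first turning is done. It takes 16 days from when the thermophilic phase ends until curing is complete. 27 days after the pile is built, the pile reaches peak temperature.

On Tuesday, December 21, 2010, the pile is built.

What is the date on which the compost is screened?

Tuesday, March 22, 2011

The pile is built: Dec 21, 2010.
The pile reaches peak temperature: Dec 21, 2010 + 27 days = Jan 17, 2011.
The first turning is done: Jan 17, 2011 + 5 days = Jan 22, 2011.
The thermophilic phase ends: Jan 22, 2011 + 4 weeks = Feb 19, 2011.
Curing is complete: Feb 19, 2011 + 16 days = Mar 7, 2011.
The compost is screened: Mar 7, 2011 + 15 days = Mar 22, 2011.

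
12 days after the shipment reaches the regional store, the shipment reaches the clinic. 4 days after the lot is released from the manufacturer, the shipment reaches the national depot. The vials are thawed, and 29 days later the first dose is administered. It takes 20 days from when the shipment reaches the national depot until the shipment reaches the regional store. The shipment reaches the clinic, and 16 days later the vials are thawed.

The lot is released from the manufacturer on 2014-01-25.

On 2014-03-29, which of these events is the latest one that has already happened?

The vials are thawed

The lot is released from the manufacturer: Jan 25, 2014.
The shipment reaches the national depot: Jan 25, 2014 + 4 days = Jan 29, 2014.
The shipment reaches the regional store: Jan 29, 2014 + 20 days = Feb 18, 2014.
The shipment reaches the clinic: Feb 18, 2014 + 12 days = Mar 2, 2014.
The vials are thawed: Mar 2, 2014 + 16 days = Mar 18, 2014.
The first dose is administered: Mar 18, 2014 + 29 days = Apr 16, 2014.
Mar 29, 2014 falls between when the vials are thawed (Mar 18, 2014) and when the first dose is administered (Apr 16, 2014).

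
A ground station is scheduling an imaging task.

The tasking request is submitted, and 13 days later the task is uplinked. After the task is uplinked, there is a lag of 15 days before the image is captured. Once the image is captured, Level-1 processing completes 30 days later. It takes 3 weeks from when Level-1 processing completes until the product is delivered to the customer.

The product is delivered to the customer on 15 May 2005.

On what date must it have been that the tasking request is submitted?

The product is delivered to the customer: May 15, 2005.
Level-1 processing completes: May 15, 2005 − 3 weeks = Apr 24, 2005.
The image is captured: Apr 24, 2005 − 30 days = Mar 25, 2005.
The task is uplinked: Mar 25, 2005 − 15 days = Mar 10, 2005.
The tasking request is submitted: Mar 10, 2005 − 13 days = Feb 25, 2005.

25 February 2005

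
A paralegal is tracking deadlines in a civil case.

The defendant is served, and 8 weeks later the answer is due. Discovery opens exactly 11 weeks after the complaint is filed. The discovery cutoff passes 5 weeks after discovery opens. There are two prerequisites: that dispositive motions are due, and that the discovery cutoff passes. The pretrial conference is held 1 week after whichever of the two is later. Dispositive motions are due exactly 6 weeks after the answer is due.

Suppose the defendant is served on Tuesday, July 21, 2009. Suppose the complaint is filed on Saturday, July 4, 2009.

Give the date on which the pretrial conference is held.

The defendant is served: Jul 21, 2009.
The answer is due: Jul 21, 2009 + 8 weeks = Sep 15, 2009.
Dispositive motions are due: Sep 15, 2009 + 6 weeks = Oct 27, 2009.
The complaint is filed: Jul 4, 2009.
Discovery opens: Jul 4, 2009 + 11 weeks = Sep 19, 2009.
The discovery cutoff passes: Sep 19, 2009 + 5 weeks = Oct 24, 2009.
Both prerequisites met — dispositive motions are due (Oct 27, 2009), the discovery cutoff passes (Oct 24, 2009); the later is Oct 27, 2009.
The pretrial conference is held: Oct 27, 2009 + 1 week = Nov 3, 2009.

Tuesday, November 3, 2009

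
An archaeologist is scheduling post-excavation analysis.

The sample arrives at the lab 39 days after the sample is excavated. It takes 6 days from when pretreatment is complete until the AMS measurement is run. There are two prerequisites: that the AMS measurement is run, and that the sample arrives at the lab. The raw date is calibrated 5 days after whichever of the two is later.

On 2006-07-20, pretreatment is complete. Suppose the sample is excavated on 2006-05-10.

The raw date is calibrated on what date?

2006-07-31

Pretreatment is complete: Jul 20, 2006.
The AMS measurement is run: Jul 20, 2006 + 6 days = Jul 26, 2006.
The sample is excavated: May 10, 2006.
The sample arrives at the lab: May 10, 2006 + 39 days = Jun 18, 2006.
Both prerequisites met — the AMS measurement is run (Jul 26, 2006), the sample arrives at the lab (Jun 18, 2006); the later is Jul 26, 2006.
The raw date is calibrated: Jul 26, 2006 + 5 days = Jul 31, 2006.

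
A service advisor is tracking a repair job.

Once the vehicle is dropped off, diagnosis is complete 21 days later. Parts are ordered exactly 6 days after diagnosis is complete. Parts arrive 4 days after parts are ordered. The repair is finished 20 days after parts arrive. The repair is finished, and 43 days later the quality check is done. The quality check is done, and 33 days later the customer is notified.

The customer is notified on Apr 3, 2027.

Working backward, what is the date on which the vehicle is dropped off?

Nov 27, 2026

The customer is notified: Apr 3, 2027.
The quality check is done: Apr 3, 2027 − 33 days = Mar 1, 2027.
The repair is finished: Mar 1, 2027 − 43 days = Jan 17, 2027.
Parts arrive: Jan 17, 2027 − 20 days = Dec 28, 2026.
Parts are ordered: Dec 28, 2026 − 4 days = Dec 24, 2026.
Diagnosis is complete: Dec 24, 2026 − 6 days = Dec 18, 2026.
The vehicle is dropped off: Dec 18, 2026 − 21 days = Nov 27, 2026.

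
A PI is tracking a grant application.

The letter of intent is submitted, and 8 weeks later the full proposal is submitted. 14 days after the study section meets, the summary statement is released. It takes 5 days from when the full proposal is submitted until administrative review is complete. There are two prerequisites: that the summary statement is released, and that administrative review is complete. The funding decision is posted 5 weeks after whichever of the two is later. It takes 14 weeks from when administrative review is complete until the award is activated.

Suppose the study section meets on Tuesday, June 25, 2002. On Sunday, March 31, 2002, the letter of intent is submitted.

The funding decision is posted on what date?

The study section meets: Jun 25, 2002.
The summary statement is released: Jun 25, 2002 + 14 days = Jul 9, 2002.
The letter of intent is submitted: Mar 31, 2002.
The full proposal is submitted: Mar 31, 2002 + 8 weeks = May 26, 2002.
Administrative review is complete: May 26, 2002 + 5 days = May 31, 2002.
Both prerequisites met — the summary statement is released (Jul 9, 2002), administrative review is complete (May 31, 2002); the later is Jul 9, 2002.
The funding decision is posted: Jul 9, 2002 + 5 weeks = Aug 13, 2002.

Tuesday, August 13, 2002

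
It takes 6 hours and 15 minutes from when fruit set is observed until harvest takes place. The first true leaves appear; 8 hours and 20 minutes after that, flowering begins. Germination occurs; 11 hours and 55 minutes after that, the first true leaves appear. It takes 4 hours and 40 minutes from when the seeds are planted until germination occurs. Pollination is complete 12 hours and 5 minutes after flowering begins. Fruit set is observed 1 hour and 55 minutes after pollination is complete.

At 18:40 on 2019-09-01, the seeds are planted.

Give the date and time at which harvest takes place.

The seeds are planted: 18:40 Sep 1, 2019.
Germination occurs: 18:40 Sep 1, 2019 + 4h40m = 23:20 Sep 1, 2019.
The first true leaves appear: 23:20 Sep 1, 2019 + 11h55m = 11:15 Sep 2, 2019.
Flowering begins: 11:15 Sep 2, 2019 + 8h20m = 19:35 Sep 2, 2019.
Pollination is complete: 19:35 Sep 2, 2019 + 12h05m = 07:40 Sep 3, 2019.
Fruit set is observed: 07:40 Sep 3, 2019 + 1h55m = 09:35 Sep 3, 2019.
Harvest takes place: 09:35 Sep 3, 2019 + 6h15m = 15:50 Sep 3, 2019.

15:50 on 2019-09-03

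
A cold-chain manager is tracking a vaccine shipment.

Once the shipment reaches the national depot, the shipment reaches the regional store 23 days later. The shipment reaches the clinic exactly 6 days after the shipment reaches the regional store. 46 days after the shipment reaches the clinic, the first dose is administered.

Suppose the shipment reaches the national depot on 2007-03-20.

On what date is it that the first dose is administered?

The shipment reaches the national depot: Mar 20, 2007.
The shipment reaches the regional store: Mar 20, 2007 + 23 days = Apr 12, 2007.
The shipment reaches the clinic: Apr 12, 2007 + 6 days = Apr 18, 2007.
The first dose is administered: Apr 18, 2007 + 46 days = Jun 3, 2007.

2007-06-03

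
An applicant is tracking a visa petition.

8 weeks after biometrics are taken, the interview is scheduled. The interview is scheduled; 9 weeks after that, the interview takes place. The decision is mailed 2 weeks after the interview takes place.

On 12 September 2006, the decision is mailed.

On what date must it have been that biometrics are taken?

The decision is mailed: Sep 12, 2006.
The interview takes place: Sep 12, 2006 − 2 weeks = Aug 29, 2006.
The interview is scheduled: Aug 29, 2006 − 9 weeks = Jun 27, 2006.
Biometrics are taken: Jun 27, 2006 − 8 weeks = May 2, 2006.

2 May 2006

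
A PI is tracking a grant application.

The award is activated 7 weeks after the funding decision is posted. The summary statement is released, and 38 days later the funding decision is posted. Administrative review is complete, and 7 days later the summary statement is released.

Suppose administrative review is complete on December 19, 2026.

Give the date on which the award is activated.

March 23, 2027

Administrative review is complete: Dec 19, 2026.
The summary statement is released: Dec 19, 2026 + 7 days = Dec 26, 2026.
The funding decision is posted: Dec 26, 2026 + 38 days = Feb 2, 2027.
The award is activated: Feb 2, 2027 + 7 weeks = Mar 23, 2027.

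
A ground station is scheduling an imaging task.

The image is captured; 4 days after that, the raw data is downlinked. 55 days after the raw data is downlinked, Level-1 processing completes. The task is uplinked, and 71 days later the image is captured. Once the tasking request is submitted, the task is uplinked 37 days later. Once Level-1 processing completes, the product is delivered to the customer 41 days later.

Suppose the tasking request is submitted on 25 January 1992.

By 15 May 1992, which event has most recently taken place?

The image is captured

The tasking request is submitted: Jan 25, 1992.
The task is uplinked: Jan 25, 1992 + 37 days = Mar 2, 1992.
The image is captured: Mar 2, 1992 + 71 days = May 12, 1992.
The raw data is downlinked: May 12, 1992 + 4 days = May 16, 1992.
Level-1 processing completes: May 16, 1992 + 55 days = Jul 10, 1992.
The product is delivered to the customer: Jul 10, 1992 + 41 days = Aug 20, 1992.
May 15, 1992 falls between when the image is captured (May 12, 1992) and when the raw data is downlinked (May 16, 1992).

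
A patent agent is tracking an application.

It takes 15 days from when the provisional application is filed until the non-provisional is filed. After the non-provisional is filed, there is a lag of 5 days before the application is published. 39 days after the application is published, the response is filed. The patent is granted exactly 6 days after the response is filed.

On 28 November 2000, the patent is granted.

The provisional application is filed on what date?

24 September 2000

The patent is granted: Nov 28, 2000.
The response is filed: Nov 28, 2000 − 6 days = Nov 22, 2000.
The application is published: Nov 22, 2000 − 39 days = Oct 14, 2000.
The non-provisional is filed: Oct 14, 2000 − 5 days = Oct 9, 2000.
The provisional application is filed: Oct 9, 2000 − 15 days = Sep 24, 2000.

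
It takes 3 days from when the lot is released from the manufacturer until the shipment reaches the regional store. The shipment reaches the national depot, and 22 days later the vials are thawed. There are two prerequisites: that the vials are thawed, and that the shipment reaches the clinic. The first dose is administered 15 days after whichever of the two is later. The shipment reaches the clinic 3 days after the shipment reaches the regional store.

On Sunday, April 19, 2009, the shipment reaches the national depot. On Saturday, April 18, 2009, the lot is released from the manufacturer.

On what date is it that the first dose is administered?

The shipment reaches the national depot: Apr 19, 2009.
The vials are thawed: Apr 19, 2009 + 22 days = May 11, 2009.
The lot is released from the manufacturer: Apr 18, 2009.
The shipment reaches the regional store: Apr 18, 2009 + 3 days = Apr 21, 2009.
The shipment reaches the clinic: Apr 21, 2009 + 3 days = Apr 24, 2009.
Both prerequisites met — the vials are thawed (May 11, 2009), the shipment reaches the clinic (Apr 24, 2009); the later is May 11, 2009.
The first dose is administered: May 11, 2009 + 15 days = May 26, 2009.

Tuesday, May 26, 2009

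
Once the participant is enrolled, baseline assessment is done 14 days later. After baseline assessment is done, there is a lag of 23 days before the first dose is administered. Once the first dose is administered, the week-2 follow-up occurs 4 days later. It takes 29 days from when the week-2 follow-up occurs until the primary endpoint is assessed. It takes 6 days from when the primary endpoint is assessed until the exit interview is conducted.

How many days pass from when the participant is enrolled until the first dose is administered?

37 days

Causal path: the participant is enrolled → baseline assessment is done → the first dose is administered.
Total delay along the path: 14 + 23 = 37 days.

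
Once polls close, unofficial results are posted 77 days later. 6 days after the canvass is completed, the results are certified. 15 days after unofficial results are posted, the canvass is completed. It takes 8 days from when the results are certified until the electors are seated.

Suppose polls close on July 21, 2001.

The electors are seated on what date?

November 4, 2001

Polls close: Jul 21, 2001.
Unofficial results are posted: Jul 21, 2001 + 77 days = Oct 6, 2001.
The canvass is completed: Oct 6, 2001 + 15 days = Oct 21, 2001.
The results are certified: Oct 21, 2001 + 6 days = Oct 27, 2001.
The electors are seated: Oct 27, 2001 + 8 days = Nov 4, 2001.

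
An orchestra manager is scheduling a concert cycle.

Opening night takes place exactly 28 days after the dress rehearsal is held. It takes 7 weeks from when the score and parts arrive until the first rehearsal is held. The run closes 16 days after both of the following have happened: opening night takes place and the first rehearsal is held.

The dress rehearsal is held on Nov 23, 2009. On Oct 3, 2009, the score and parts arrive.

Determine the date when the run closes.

Jan 6, 2010

The dress rehearsal is held: Nov 23, 2009.
Opening night takes place: Nov 23, 2009 + 28 days = Dec 21, 2009.
The score and parts arrive: Oct 3, 2009.
The first rehearsal is held: Oct 3, 2009 + 7 weeks = Nov 21, 2009.
Both prerequisites met — opening night takes place (Dec 21, 2009), the first rehearsal is held (Nov 21, 2009); the later is Dec 21, 2009.
The run closes: Dec 21, 2009 + 16 days = Jan 6, 2010.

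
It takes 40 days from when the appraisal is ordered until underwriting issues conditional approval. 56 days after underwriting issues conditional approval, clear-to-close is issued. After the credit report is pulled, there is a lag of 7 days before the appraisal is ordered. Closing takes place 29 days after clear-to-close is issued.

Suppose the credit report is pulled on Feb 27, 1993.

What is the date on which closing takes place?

The credit report is pulled: Feb 27, 1993.
The appraisal is ordered: Feb 27, 1993 + 7 days = Mar 6, 1993.
Underwriting issues conditional approval: Mar 6, 1993 + 40 days = Apr 15, 1993.
Clear-to-close is issued: Apr 15, 1993 + 56 days = Jun 10, 1993.
Closing takes place: Jun 10, 1993 + 29 days = Jul 9, 1993.

Jul 9, 1993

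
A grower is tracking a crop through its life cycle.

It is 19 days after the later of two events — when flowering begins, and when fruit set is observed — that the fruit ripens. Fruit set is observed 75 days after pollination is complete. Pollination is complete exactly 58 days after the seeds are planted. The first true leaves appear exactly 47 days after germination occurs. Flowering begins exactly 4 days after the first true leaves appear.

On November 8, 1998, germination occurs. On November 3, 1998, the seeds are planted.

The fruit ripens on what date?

April 4, 1999

Germination occurs: Nov 8, 1998.
The first true leaves appear: Nov 8, 1998 + 47 days = Dec 25, 1998.
Flowering begins: Dec 25, 1998 + 4 days = Dec 29, 1998.
The seeds are planted: Nov 3, 1998.
Pollination is complete: Nov 3, 1998 + 58 days = Dec 31, 1998.
Fruit set is observed: Dec 31, 1998 + 75 days = Mar 16, 1999.
Both prerequisites met — flowering begins (Dec 29, 1998), fruit set is observed (Mar 16, 1999); the later is Mar 16, 1999.
The fruit ripens: Mar 16, 1999 + 19 days = Apr 4, 1999.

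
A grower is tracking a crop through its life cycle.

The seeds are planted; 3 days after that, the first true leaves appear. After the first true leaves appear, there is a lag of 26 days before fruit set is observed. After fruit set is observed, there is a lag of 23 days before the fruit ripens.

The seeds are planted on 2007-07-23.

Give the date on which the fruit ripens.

The seeds are planted: Jul 23, 2007.
The first true leaves appear: Jul 23, 2007 + 3 days = Jul 26, 2007.
Fruit set is observed: Jul 26, 2007 + 26 days = Aug 21, 2007.
The fruit ripens: Aug 21, 2007 + 23 days = Sep 13, 2007.

2007-09-13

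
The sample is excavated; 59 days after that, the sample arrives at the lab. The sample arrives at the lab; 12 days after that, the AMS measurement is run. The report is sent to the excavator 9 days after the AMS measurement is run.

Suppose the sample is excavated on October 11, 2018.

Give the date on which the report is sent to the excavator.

The sample is excavated: Oct 11, 2018.
The sample arrives at the lab: Oct 11, 2018 + 59 days = Dec 9, 2018.
The AMS measurement is run: Dec 9, 2018 + 12 days = Dec 21, 2018.
The report is sent to the excavator: Dec 21, 2018 + 9 days = Dec 30, 2018.

December 30, 2018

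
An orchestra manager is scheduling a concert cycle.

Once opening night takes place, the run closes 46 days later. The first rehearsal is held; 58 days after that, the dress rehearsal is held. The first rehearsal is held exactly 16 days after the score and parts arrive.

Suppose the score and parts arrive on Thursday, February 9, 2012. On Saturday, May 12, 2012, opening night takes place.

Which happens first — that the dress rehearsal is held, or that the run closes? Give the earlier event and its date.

The score and parts arrive: Feb 9, 2012.
The first rehearsal is held: Feb 9, 2012 + 16 days = Feb 25, 2012.
The dress rehearsal is held: Feb 25, 2012 + 58 days = Apr 23, 2012.
Opening night takes place: May 12, 2012.
The run closes: May 12, 2012 + 46 days = Jun 27, 2012.
Comparing: the dress rehearsal is held on Apr 23, 2012 vs the run closes on Jun 27, 2012. Earlier: the dress rehearsal is held.

The dress rehearsal is held — Monday, April 23, 2012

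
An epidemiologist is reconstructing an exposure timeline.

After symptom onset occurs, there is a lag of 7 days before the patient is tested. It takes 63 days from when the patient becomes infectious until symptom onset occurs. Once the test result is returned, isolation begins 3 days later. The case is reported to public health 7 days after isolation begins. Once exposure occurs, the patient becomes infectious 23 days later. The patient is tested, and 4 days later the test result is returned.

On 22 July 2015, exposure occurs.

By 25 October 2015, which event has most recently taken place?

The patient is tested

Exposure occurs: Jul 22, 2015.
The patient becomes infectious: Jul 22, 2015 + 23 days = Aug 14, 2015.
Symptom onset occurs: Aug 14, 2015 + 63 days = Oct 16, 2015.
The patient is tested: Oct 16, 2015 + 7 days = Oct 23, 2015.
The test result is returned: Oct 23, 2015 + 4 days = Oct 27, 2015.
Isolation begins: Oct 27, 2015 + 3 days = Oct 30, 2015.
The case is reported to public health: Oct 30, 2015 + 7 days = Nov 6, 2015.
Oct 25, 2015 falls between when the patient is tested (Oct 23, 2015) and when the test result is returned (Oct 27, 2015).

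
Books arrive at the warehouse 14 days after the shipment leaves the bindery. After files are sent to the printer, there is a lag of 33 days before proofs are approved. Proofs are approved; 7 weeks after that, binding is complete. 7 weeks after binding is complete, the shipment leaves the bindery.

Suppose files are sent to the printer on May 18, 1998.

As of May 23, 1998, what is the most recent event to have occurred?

Files are sent to the printer: May 18, 1998.
Proofs are approved: May 18, 1998 + 33 days = Jun 20, 1998.
Binding is complete: Jun 20, 1998 + 7 weeks = Aug 8, 1998.
The shipment leaves the bindery: Aug 8, 1998 + 7 weeks = Sep 26, 1998.
Books arrive at the warehouse: Sep 26, 1998 + 14 days = Oct 10, 1998.
May 23, 1998 falls between when files are sent to the printer (May 18, 1998) and when proofs are approved (Jun 20, 1998).

Files are sent to the printer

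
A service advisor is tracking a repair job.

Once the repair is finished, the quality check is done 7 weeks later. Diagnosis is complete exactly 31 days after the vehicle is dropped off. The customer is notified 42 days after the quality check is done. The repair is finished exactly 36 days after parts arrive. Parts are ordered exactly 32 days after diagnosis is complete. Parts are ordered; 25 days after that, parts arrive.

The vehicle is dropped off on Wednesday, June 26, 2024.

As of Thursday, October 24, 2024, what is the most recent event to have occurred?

The vehicle is dropped off: Jun 26, 2024.
Diagnosis is complete: Jun 26, 2024 + 31 days = Jul 27, 2024.
Parts are ordered: Jul 27, 2024 + 32 days = Aug 28, 2024.
Parts arrive: Aug 28, 2024 + 25 days = Sep 22, 2024.
The repair is finished: Sep 22, 2024 + 36 days = Oct 28, 2024.
The quality check is done: Oct 28, 2024 + 7 weeks = Dec 16, 2024.
The customer is notified: Dec 16, 2024 + 42 days = Jan 27, 2025.
Oct 24, 2024 falls between when parts arrive (Sep 22, 2024) and when the repair is finished (Oct 28, 2024).

Parts arrive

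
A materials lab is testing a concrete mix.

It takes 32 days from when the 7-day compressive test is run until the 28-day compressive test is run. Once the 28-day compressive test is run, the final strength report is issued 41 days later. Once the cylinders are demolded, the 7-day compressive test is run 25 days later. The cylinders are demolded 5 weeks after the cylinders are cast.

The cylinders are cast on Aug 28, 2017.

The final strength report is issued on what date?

The cylinders are cast: Aug 28, 2017.
The cylinders are demolded: Aug 28, 2017 + 5 weeks = Oct 2, 2017.
The 7-day compressive test is run: Oct 2, 2017 + 25 days = Oct 27, 2017.
The 28-day compressive test is run: Oct 27, 2017 + 32 days = Nov 28, 2017.
The final strength report is issued: Nov 28, 2017 + 41 days = Jan 8, 2018.

Jan 8, 2018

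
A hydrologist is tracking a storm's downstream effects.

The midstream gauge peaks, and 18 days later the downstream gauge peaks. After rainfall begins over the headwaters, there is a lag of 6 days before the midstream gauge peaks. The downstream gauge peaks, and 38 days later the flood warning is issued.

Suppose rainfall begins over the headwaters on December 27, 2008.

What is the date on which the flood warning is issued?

Rainfall begins over the headwaters: Dec 27, 2008.
The midstream gauge peaks: Dec 27, 2008 + 6 days = Jan 2, 2009.
The downstream gauge peaks: Jan 2, 2009 + 18 days = Jan 20, 2009.
The flood warning is issued: Jan 20, 2009 + 38 days = Feb 27, 2009.

February 27, 2009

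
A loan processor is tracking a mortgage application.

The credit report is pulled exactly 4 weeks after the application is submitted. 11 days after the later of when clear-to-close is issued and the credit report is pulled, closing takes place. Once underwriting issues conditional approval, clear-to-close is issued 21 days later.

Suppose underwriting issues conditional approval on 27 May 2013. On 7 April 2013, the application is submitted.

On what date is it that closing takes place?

Underwriting issues conditional approval: May 27, 2013.
Clear-to-close is issued: May 27, 2013 + 21 days = Jun 17, 2013.
The application is submitted: Apr 7, 2013.
The credit report is pulled: Apr 7, 2013 + 4 weeks = May 5, 2013.
Both prerequisites met — clear-to-close is issued (Jun 17, 2013), the credit report is pulled (May 5, 2013); the later is Jun 17, 2013.
Closing takes place: Jun 17, 2013 + 11 days = Jun 28, 2013.

28 June 2013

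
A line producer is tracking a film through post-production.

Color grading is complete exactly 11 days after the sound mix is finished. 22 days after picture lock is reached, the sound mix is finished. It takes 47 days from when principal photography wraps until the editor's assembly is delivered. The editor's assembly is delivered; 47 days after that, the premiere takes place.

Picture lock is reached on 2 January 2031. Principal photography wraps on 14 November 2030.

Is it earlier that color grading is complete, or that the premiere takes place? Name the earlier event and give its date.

Color grading is complete — 4 February 2031

Picture lock is reached: Jan 2, 2031.
The sound mix is finished: Jan 2, 2031 + 22 days = Jan 24, 2031.
Color grading is complete: Jan 24, 2031 + 11 days = Feb 4, 2031.
Principal photography wraps: Nov 14, 2030.
The editor's assembly is delivered: Nov 14, 2030 + 47 days = Dec 31, 2030.
The premiere takes place: Dec 31, 2030 + 47 days = Feb 16, 2031.
Comparing: color grading is complete on Feb 4, 2031 vs the premiere takes place on Feb 16, 2031. Earlier: color grading is complete.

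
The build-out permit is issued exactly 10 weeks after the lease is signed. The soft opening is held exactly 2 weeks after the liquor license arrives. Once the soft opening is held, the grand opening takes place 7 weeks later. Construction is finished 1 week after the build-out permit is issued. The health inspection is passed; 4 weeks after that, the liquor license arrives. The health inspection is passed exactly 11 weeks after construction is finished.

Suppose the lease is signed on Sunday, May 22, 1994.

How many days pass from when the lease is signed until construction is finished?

Causal path: the lease is signed → the build-out permit is issued → construction is finished.
Total delay along the path: 10 + 1 weeks = 11 weeks = 77 days.

77 days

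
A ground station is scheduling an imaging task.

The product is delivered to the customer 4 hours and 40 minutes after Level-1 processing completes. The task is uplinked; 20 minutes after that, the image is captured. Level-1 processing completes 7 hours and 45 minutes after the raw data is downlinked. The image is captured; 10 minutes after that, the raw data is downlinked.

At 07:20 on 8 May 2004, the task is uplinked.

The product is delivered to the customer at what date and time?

20:15 on 8 May 2004

The task is uplinked: 07:20 May 8, 2004.
The image is captured: 07:20 May 8, 2004 + 20m = 07:40 May 8, 2004.
The raw data is downlinked: 07:40 May 8, 2004 + 10m = 07:50 May 8, 2004.
Level-1 processing completes: 07:50 May 8, 2004 + 7h45m = 15:35 May 8, 2004.
The product is delivered to the customer: 15:35 May 8, 2004 + 4h40m = 20:15 May 8, 2004.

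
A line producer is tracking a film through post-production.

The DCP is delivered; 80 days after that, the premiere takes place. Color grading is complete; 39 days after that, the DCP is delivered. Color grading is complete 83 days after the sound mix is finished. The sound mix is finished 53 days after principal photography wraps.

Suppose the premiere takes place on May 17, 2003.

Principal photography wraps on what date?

Sep 4, 2002

The premiere takes place: May 17, 2003.
The DCP is delivered: May 17, 2003 − 80 days = Feb 26, 2003.
Color grading is complete: Feb 26, 2003 − 39 days = Jan 18, 2003.
The sound mix is finished: Jan 18, 2003 − 83 days = Oct 27, 2002.
Principal photography wraps: Oct 27, 2002 − 53 days = Sep 4, 2002.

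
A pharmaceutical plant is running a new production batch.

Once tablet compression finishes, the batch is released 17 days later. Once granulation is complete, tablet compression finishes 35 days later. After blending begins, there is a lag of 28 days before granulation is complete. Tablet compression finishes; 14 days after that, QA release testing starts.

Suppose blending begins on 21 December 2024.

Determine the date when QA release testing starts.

Blending begins: Dec 21, 2024.
Granulation is complete: Dec 21, 2024 + 28 days = Jan 18, 2025.
Tablet compression finishes: Jan 18, 2025 + 35 days = Feb 22, 2025.
QA release testing starts: Feb 22, 2025 + 14 days = Mar 8, 2025.

8 March 2025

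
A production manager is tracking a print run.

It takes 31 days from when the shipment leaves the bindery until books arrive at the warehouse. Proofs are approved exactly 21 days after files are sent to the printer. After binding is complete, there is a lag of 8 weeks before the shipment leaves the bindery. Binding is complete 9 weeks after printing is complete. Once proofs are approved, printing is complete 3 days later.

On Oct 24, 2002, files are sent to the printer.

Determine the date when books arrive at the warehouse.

Files are sent to the printer: Oct 24, 2002.
Proofs are approved: Oct 24, 2002 + 21 days = Nov 14, 2002.
Printing is complete: Nov 14, 2002 + 3 days = Nov 17, 2002.
Binding is complete: Nov 17, 2002 + 9 weeks = Jan 19, 2003.
The shipment leaves the bindery: Jan 19, 2003 + 8 weeks = Mar 16, 2003.
Books arrive at the warehouse: Mar 16, 2003 + 31 days = Apr 16, 2003.

Apr 16, 2003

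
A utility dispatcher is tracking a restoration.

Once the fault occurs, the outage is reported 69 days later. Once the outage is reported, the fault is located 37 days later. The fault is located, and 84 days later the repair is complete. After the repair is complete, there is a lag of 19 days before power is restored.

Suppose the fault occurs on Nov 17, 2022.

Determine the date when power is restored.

The fault occurs: Nov 17, 2022.
The outage is reported: Nov 17, 2022 + 69 days = Jan 25, 2023.
The fault is located: Jan 25, 2023 + 37 days = Mar 3, 2023.
The repair is complete: Mar 3, 2023 + 84 days = May 26, 2023.
Power is restored: May 26, 2023 + 19 days = Jun 14, 2023.

Jun 14, 2023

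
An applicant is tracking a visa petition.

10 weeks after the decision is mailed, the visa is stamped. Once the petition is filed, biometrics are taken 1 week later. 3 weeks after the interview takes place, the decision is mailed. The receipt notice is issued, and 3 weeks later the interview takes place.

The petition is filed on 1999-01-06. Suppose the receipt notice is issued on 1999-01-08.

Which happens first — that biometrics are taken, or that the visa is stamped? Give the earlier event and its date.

Biometrics are taken — 1999-01-13

The petition is filed: Jan 6, 1999.
Biometrics are taken: Jan 6, 1999 + 1 week = Jan 13, 1999.
The receipt notice is issued: Jan 8, 1999.
The interview takes place: Jan 8, 1999 + 3 weeks = Jan 29, 1999.
The decision is mailed: Jan 29, 1999 + 3 weeks = Feb 19, 1999.
The visa is stamped: Feb 19, 1999 + 10 weeks = Apr 30, 1999.
Comparing: biometrics are taken on Jan 13, 1999 vs the visa is stamped on Apr 30, 1999. Earlier: biometrics are taken.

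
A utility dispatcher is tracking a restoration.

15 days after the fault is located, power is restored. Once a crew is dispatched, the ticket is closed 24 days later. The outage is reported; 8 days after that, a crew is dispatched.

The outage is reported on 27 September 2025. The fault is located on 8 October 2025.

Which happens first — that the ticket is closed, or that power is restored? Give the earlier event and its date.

Power is restored — 23 October 2025

The outage is reported: Sep 27, 2025.
A crew is dispatched: Sep 27, 2025 + 8 days = Oct 5, 2025.
The ticket is closed: Oct 5, 2025 + 24 days = Oct 29, 2025.
The fault is located: Oct 8, 2025.
Power is restored: Oct 8, 2025 + 15 days = Oct 23, 2025.
Comparing: the ticket is closed on Oct 29, 2025 vs power is restored on Oct 23, 2025. Earlier: power is restored.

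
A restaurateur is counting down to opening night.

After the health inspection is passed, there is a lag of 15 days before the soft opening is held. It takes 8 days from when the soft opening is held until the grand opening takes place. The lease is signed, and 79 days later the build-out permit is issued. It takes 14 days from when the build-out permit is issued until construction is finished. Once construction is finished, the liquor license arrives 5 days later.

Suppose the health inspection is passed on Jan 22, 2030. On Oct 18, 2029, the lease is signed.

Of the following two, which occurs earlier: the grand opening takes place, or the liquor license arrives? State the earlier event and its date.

The health inspection is passed: Jan 22, 2030.
The soft opening is held: Jan 22, 2030 + 15 days = Feb 6, 2030.
The grand opening takes place: Feb 6, 2030 + 8 days = Feb 14, 2030.
The lease is signed: Oct 18, 2029.
The build-out permit is issued: Oct 18, 2029 + 79 days = Jan 5, 2030.
Construction is finished: Jan 5, 2030 + 14 days = Jan 19, 2030.
The liquor license arrives: Jan 19, 2030 + 5 days = Jan 24, 2030.
Comparing: the grand opening takes place on Feb 14, 2030 vs the liquor license arrives on Jan 24, 2030. Earlier: the liquor license arrives.

The liquor license arrives — Jan 24, 2030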